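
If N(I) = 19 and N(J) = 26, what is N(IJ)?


N(IJ) = N(I) * N(J)
= 19 * 26
= 494

494


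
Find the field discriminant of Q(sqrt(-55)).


For K = Q(sqrt(d)) with d squarefree: disc(K) = d if d = 1 mod 4, and disc(K) = 4d if d = 2 or 3 mod 4.
Here d = -55, and d mod 4 = 1.
d = 1 mod 4 (O_K = Z[(1+sqrt(d))/2]), so disc(K) = d = -55

-55


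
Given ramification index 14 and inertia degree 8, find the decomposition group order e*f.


|D_P| = e * f
= 14 * 8
= 112

112


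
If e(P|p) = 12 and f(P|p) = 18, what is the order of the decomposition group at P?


|D_P| = e * f
= 12 * 18
= 216

216


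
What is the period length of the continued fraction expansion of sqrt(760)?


Run the CF algorithm for sqrt(760).
a_0 = floor(sqrt(760)) = 27; set m_0=0, q_0=1.
Recurrence: m' = q*a - m,  q' = (d - m'^2)/q,  a' = floor((a_0 + m')/q').
  step 1: m=27, q=31, a=1
  step 2: m=4, q=24, a=1
  step 3: m=20, q=15, a=3
  step 4: m=25, q=9, a=5
  step 5: m=20, q=40, a=1
  step 6: m=20, q=9, a=5
  step 7: m=25, q=15, a=3
  step 8: m=20, q=24, a=1
  step 9: m=4, q=31, a=1
  step 10: m=27, q=1, a=54
a_10 = 2*a_0 = 54, so the period closes here.
sqrt(760) = [27; 1, 1, 3, 5, 1, 5, 3, 1, 1, 54]
Period length = 10

10


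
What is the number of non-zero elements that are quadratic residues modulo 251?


For prime p, the number of non-zero quadratic residues is (p-1)/2.
= (251-1)/2
= 125

125


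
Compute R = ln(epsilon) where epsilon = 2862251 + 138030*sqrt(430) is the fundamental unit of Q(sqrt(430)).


epsilon = 2862251 + 138030*sqrt(430)
= 5.7245e+06
R = ln(5.7245e+06)
= 15.5603

15.5603


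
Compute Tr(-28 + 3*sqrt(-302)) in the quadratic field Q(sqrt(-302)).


Tr(a + b*sqrt(d)) = (a + b*sqrt(d)) + (a - b*sqrt(d)) = 2a
= 2 * (-28)
= -56

-56


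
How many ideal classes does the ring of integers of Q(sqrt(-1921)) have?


K = Q(sqrt(-1921)). d mod 4 = 3, so D = disc(K) = 4d = -7684
h(K) equals the number of primitive reduced positive-definite forms (a, b, c) = a*x^2 + b*x*y + c*y^2 with b^2 - 4ac = D,
where reduced means |b| <= a <= c, with b >= 0 whenever |b| = a or a = c, and primitive means gcd(a, b, c) = 1.
Reduced forces 3a^2 <= |D| = 7684, so 1 <= a <= 50; b must have the parity of D, and c = (b^2 - D)/(4a) must be an integer >= a.
Enumerate a = 1..50, b in [-a, a]:
  a=1: (1, 0, 1921)  [1]
  a=2: (2, 2, 961)  [1]
  a=3..4: none
  a=5: (5, -4, 385), (5, 4, 385)  [2]
  a=6: none
  a=7: (7, -4, 275), (7, 4, 275)  [2]
  a=8..9: none
  a=10: (10, -6, 193), (10, 6, 193)  [2]
  a=11: (11, -4, 175), (11, 4, 175)  [2]
  a=12: none
  a=13: (13, -8, 149), (13, 8, 149)  [2]
  a=14: (14, -10, 139), (14, 10, 139)  [2]
  a=15..16: none
  a=17: (17, 0, 113)  [1]
  a=18: none
  a=19: (19, -12, 103), (19, 12, 103)  [2]
  a=20..21: none
  a=22: (22, -18, 91), (22, 18, 91)  [2]
  a=23..24: none
  a=25: (25, -4, 77), (25, 4, 77)  [2]
  a=26: (26, -18, 77), (26, 18, 77)  [2]
  a=27..28: none
  a=29: (29, -28, 73), (29, 28, 73)  [2]
  a=30: none
  a=31: (31, -2, 62), (31, 2, 62)  [2]
  a=32..33: none
  a=34: (34, 34, 65)  [1]
  a=35: (35, -24, 59), (35, -4, 55), (35, 4, 55), (35, 24, 59)  [4]
  a=36: none
  a=37: (37, -30, 58), (37, 30, 58)  [2]
  a=38: (38, -26, 55), (38, 26, 55)  [2]
  a=39..42: none
  a=43: (43, -20, 47), (43, 20, 47)  [2]
  a=44..48: none
  a=49: (49, -46, 50), (49, 46, 50)  [2]
  a=50: none
Total reduced forms: 1 + 1 + 2 + 2 + 2 + 2 + 2 + 2 + 1 + 2 + 2 + 2 + 2 + 2 + 2 + 1 + 4 + 2 + 2 + 2 + 2 = 40
h = 40

40


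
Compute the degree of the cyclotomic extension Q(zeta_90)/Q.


The degree equals Euler's totient phi(90).
90 = 2 * 3^2 * 5
phi(90) = 24

24


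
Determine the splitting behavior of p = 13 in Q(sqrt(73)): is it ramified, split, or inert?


K = Q(sqrt(73)). Since d mod 4 = 1, disc(K) = 73.
Check p | disc: 73 mod 13 = 8.
p does not divide disc. Compute Legendre symbol (d/p):
8^((13-1)/2) mod 13 = -1
(d/p) = -1, so p is inert: (p) stays prime with e=1, f=2, g=1.
Therefore p is inert.

inert


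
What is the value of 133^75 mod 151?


p = 151 is prime and the exponent is (p-1)/2 = 75, so by Euler's criterion 133^75 = (133/151) = +1 or -1 mod 151.
Compute by square-and-multiply:
  75 = 64 + 8 + 2 + 1 (binary 1001011)
  Repeated squaring mod 151: 133^1 = 133, 133^2 = 22, 133^4 = 31, 133^8 = 55, 133^16 = 5, 133^32 = 25, 133^64 = 21
  133^75 = 133^64 * 133^8 * 133^2 * 133^1 = 21 * 55 * 22 * 133 mod 151
    21 * 55 = 1155 = 98 mod 151
    98 * 22 = 2156 = 42 mod 151
    42 * 133 = 5586 = 150 mod 151
  133^75 = 150 mod 151
Result 150 = p - 1 = -1 mod 151: 133 is a quadratic non-residue mod 151. As a residue in [0, p-1] the value is 150.
133^75 mod 151 = 150

150


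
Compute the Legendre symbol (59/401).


p = 401 is prime, so compute (59/401) with the reciprocity algorithm (Jacobi-symbol steps: pull out 2s via (2/n), flip via reciprocity, reduce):
  reciprocity: (59/401) -> +(401/59)
  reduce: (47/59)
  reciprocity: (47/59) -> -(59/47)
  reduce: (12/47)
  pull out 2: (2/47) = +1  (since 47 mod 8 = 7)
  pull out 2: (2/47) = +1  (since 47 mod 8 = 7)
  reciprocity: (3/47) -> -(47/3)
  reduce: (2/3)
  pull out 2: (2/3) = -1  (since 3 mod 8 = 3)
  (1/3) = 1
Product of signs = -1
(59/401) = -1

-1


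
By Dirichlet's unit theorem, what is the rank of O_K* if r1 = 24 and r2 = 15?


By Dirichlet's unit theorem:
rank = r1 + r2 - 1
= 24 + 15 - 1
= 38

38


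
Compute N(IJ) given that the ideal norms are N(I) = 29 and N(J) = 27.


N(IJ) = N(I) * N(J)
= 29 * 27
= 783

783


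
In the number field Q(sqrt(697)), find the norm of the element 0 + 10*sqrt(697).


N(a + b*sqrt(d)) = a^2 - d*b^2
= (0)^2 - (697)*(10)^2
= 0 - 69700
= -69700

-69700


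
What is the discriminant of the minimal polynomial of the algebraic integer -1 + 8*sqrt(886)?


The element -1 + 8*sqrt(886) has minimal polynomial:
x^2 + 2*x - 56703
Discriminant = (2)^2 - 4*(-56703)
= 4 + 226812
= 226816

226816


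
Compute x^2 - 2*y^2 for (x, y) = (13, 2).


x^2 - d*y^2
= 13^2 - 2*2^2
= 169 - 8
= 161

161


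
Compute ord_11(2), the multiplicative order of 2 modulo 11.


We want ord_11(2), the smallest k >= 1 with 2^k = 1 mod 11.
n = 11 = 11, phi(11) = 10; the order divides phi(n).
Divisors of 10: 1, 2, 5, 10
Repeated squaring mod 11: 2^1 = 2, 2^2 = 4, 2^4 = 5, 2^8 = 3
Test divisors in increasing order:
  k=1: 2^1 = 2 mod 11
  k=2: 2^2 = 4 mod 11
  k=5: 2^5 = 5 * 2 = 10 mod 11
  k=10: 2^10 = 3 * 4 = 1 mod 11  <- first divisor giving 1
Order = 10

10


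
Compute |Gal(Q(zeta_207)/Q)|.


|Gal(Q(zeta_207)/Q)| = phi(207)
= 132

132


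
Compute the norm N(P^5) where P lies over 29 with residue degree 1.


N(P^a) = p^(a*f)
= 29^(5*1)
= 29^5
= 20511149

20511149


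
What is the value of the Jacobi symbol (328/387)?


Compute (328/387) via quadratic reciprocity:
  pull out 2: (2/387) = -1  (since 387 mod 8 = 3)
  pull out 2: (2/387) = -1  (since 387 mod 8 = 3)
  pull out 2: (2/387) = -1  (since 387 mod 8 = 3)
  reciprocity: (41/387) -> +(387/41)
  reduce: (18/41)
  pull out 2: (2/41) = +1  (since 41 mod 8 = 1)
  reciprocity: (9/41) -> +(41/9)
  reduce: (5/9)
  reciprocity: (5/9) -> +(9/5)
  reduce: (4/5)
  pull out 2: (2/5) = -1  (since 5 mod 8 = 5)
  pull out 2: (2/5) = -1  (since 5 mod 8 = 5)
  (1/5) = 1
Product of signs = -1

-1


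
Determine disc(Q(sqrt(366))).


For K = Q(sqrt(d)) with d squarefree: disc(K) = d if d = 1 mod 4, and disc(K) = 4d if d = 2 or 3 mod 4.
Here d = 366, and d mod 4 = 2.
d = 2 mod 4, not 1 (O_K = Z[sqrt(d)]), so disc(K) = 4d = 4 * (366) = 1464

1464


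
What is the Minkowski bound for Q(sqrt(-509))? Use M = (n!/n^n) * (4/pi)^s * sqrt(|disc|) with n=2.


d = -509, d mod 4 = 3, so disc(K) = 4d = -2036; |disc(K)| = 2036
Imaginary quadratic field, so n = 2, s = r2 = 1, r1 = 0
M = (n!/n^n) * (4/pi)^s * sqrt(|disc(K)|) = (2!/2^2) * (4/pi)^1 * sqrt(2036)
= 0.5 * 1.273240 * 45.122057
= 28.7256

28.7256


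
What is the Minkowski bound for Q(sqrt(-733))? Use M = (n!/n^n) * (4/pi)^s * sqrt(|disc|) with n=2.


d = -733, d mod 4 = 3, so disc(K) = 4d = -2932; |disc(K)| = 2932
Imaginary quadratic field, so n = 2, s = r2 = 1, r1 = 0
M = (n!/n^n) * (4/pi)^s * sqrt(|disc(K)|) = (2!/2^2) * (4/pi)^1 * sqrt(2932)
= 0.5 * 1.273240 * 54.147945
= 34.4717

34.4717


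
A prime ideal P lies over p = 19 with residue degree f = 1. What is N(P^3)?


N(P^a) = p^(a*f)
= 19^(3*1)
= 19^3
= 6859

6859


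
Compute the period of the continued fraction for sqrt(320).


Run the CF algorithm for sqrt(320).
a_0 = floor(sqrt(320)) = 17; set m_0=0, q_0=1.
Recurrence: m' = q*a - m,  q' = (d - m'^2)/q,  a' = floor((a_0 + m')/q').
  step 1: m=17, q=31, a=1
  step 2: m=14, q=4, a=7
  step 3: m=14, q=31, a=1
  step 4: m=17, q=1, a=34
a_4 = 2*a_0 = 34, so the period closes here.
sqrt(320) = [17; 1, 7, 1, 34]
Period length = 4

4


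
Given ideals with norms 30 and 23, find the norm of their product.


N(IJ) = N(I) * N(J)
= 30 * 23
= 690

690


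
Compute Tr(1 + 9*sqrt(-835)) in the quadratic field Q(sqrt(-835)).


Tr(a + b*sqrt(d)) = (a + b*sqrt(d)) + (a - b*sqrt(d)) = 2a
= 2 * (1)
= 2

2


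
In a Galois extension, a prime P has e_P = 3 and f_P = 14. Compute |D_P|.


|D_P| = e * f
= 3 * 14
= 42

42


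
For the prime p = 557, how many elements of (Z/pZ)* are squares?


For prime p, the number of non-zero quadratic residues is (p-1)/2.
= (557-1)/2
= 278

278


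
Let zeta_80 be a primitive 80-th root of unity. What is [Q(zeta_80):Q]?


The degree equals Euler's totient phi(80).
80 = 2^4 * 5
phi(80) = 32

32


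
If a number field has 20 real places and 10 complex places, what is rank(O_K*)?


By Dirichlet's unit theorem:
rank = r1 + r2 - 1
= 20 + 10 - 1
= 29

29


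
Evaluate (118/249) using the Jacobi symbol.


Compute (118/249) via quadratic reciprocity:
  pull out 2: (2/249) = +1  (since 249 mod 8 = 1)
  reciprocity: (59/249) -> +(249/59)
  reduce: (13/59)
  reciprocity: (13/59) -> +(59/13)
  reduce: (7/13)
  reciprocity: (7/13) -> +(13/7)
  reduce: (6/7)
  pull out 2: (2/7) = +1  (since 7 mod 8 = 7)
  reciprocity: (3/7) -> -(7/3)
  reduce: (1/3)
  (1/3) = 1
Product of signs = -1

-1


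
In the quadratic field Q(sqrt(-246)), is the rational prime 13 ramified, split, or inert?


K = Q(sqrt(-246)). Since d mod 4 = 2, disc(K) = -984.
Check p | disc: -984 mod 13 = 4.
p does not divide disc. Compute Legendre symbol (d/p):
1^((13-1)/2) mod 13 = 1
(d/p) = 1, so p splits: (p) = P*P' with e=1, f=1, g=2.
Therefore p is split.

split


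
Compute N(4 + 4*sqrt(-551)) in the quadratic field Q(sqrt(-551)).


N(a + b*sqrt(d)) = a^2 - d*b^2
= (4)^2 - (-551)*(4)^2
= 16 + 8816
= 8832

8832


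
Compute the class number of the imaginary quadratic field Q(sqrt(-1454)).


K = Q(sqrt(-1454)). d mod 4 = 2, so D = disc(K) = 4d = -5816
h(K) equals the number of primitive reduced positive-definite forms (a, b, c) = a*x^2 + b*x*y + c*y^2 with b^2 - 4ac = D,
where reduced means |b| <= a <= c, with b >= 0 whenever |b| = a or a = c, and primitive means gcd(a, b, c) = 1.
Reduced forces 3a^2 <= |D| = 5816, so 1 <= a <= 44; b must have the parity of D, and c = (b^2 - D)/(4a) must be an integer >= a.
Enumerate a = 1..44, b in [-a, a]:
  a=1: (1, 0, 1454)  [1]
  a=2: (2, 0, 727)  [1]
  a=3: (3, -2, 485), (3, 2, 485)  [2]
  a=4: none
  a=5: (5, -2, 291), (5, 2, 291)  [2]
  a=6: (6, -4, 243), (6, 4, 243)  [2]
  a=7: (7, -6, 209), (7, 6, 209)  [2]
  a=8: none
  a=9: (9, -4, 162), (9, 4, 162)  [2]
  a=10: (10, -8, 147), (10, 8, 147)  [2]
  a=11: (11, -6, 133), (11, 6, 133)  [2]
  a=12..13: none
  a=14: (14, -8, 105), (14, 8, 105)  [2]
  a=15: (15, -8, 98), (15, -2, 97), (15, 2, 97), (15, 8, 98)  [4]
  a=16: none
  a=17: (17, -10, 87), (17, 10, 87)  [2]
  a=18: (18, -4, 81), (18, 4, 81)  [2]
  a=19: (19, -6, 77), (19, 6, 77)  [2]
  a=20: none
  a=21: (21, -20, 74), (21, -8, 70), (21, 8, 70), (21, 20, 74)  [4]
  a=22: (22, -16, 69), (22, 16, 69)  [2]
  a=23: (23, -16, 66), (23, 16, 66)  [2]
  a=24: none
  a=25: (25, -22, 63), (25, 22, 63)  [2]
  a=26: none
  a=27: (27, -4, 54), (27, 4, 54)  [2]
  a=28: none
  a=29: (29, -10, 51), (29, 10, 51)  [2]
  a=30: (30, -28, 55), (30, -8, 49), (30, 8, 49), (30, 28, 55)  [4]
  a=31..32: none
  a=33: (33, -28, 50), (33, -16, 46), (33, 16, 46), (33, 28, 50)  [4]
  a=34: (34, -24, 47), (34, 24, 47)  [2]
  a=35: (35, -22, 45), (35, -8, 42), (35, 8, 42), (35, 22, 45)  [4]
  a=36: none
  a=37: (37, -20, 42), (37, 20, 42)  [2]
  a=38: (38, -32, 45), (38, 32, 45)  [2]
  a=39..44: none
Total reduced forms: 1 + 1 + 2 + 2 + 2 + 2 + 2 + 2 + 2 + 2 + 4 + 2 + 2 + 2 + 4 + 2 + 2 + 2 + 2 + 2 + 4 + 4 + 2 + 4 + 2 + 2 = 60
h = 60

60


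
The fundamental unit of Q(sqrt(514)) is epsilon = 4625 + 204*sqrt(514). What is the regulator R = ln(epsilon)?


epsilon = 4625 + 204*sqrt(514)
= 9249.9999
R = ln(9249.9999)
= 9.1324

9.1324


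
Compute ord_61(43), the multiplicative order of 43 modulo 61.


We want ord_61(43), the smallest k >= 1 with 43^k = 1 mod 61.
n = 61 = 61, phi(61) = 60; the order divides phi(n).
Divisors of 60: 1, 2, 3, 4, 5, 6, 10, 12, 15, 20, 30, 60
Repeated squaring mod 61: 43^1 = 43, 43^2 = 19, 43^4 = 56, 43^8 = 25, 43^16 = 15, 43^32 = 42
Test divisors in increasing order:
  k=1: 43^1 = 43 mod 61
  k=2: 43^2 = 19 mod 61
  k=3: 43^3 = 19 * 43 = 24 mod 61
  k=4: 43^4 = 56 mod 61
  k=5: 43^5 = 56 * 43 = 29 mod 61
  k=6: 43^6 = 56 * 19 = 27 mod 61
  k=10: 43^10 = 25 * 19 = 48 mod 61
  k=12: 43^12 = 25 * 56 = 58 mod 61
  k=15: 43^15 = 25 * 56 * 19 * 43 = 50 mod 61
  k=20: 43^20 = 15 * 56 = 47 mod 61
  k=30: 43^30 = 15 * 25 * 56 * 19 = 60 mod 61
  k=60: 43^60 = 42 * 15 * 25 * 56 = 1 mod 61  <- first divisor giving 1
Order = 60

60


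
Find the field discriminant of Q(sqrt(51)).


For K = Q(sqrt(d)) with d squarefree: disc(K) = d if d = 1 mod 4, and disc(K) = 4d if d = 2 or 3 mod 4.
Here d = 51, and d mod 4 = 3.
d = 3 mod 4, not 1 (O_K = Z[sqrt(d)]), so disc(K) = 4d = 4 * (51) = 204

204


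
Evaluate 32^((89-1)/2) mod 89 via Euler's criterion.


p = 89 is prime and the exponent is (p-1)/2 = 44, so by Euler's criterion 32^44 = (32/89) = +1 or -1 mod 89.
Compute by square-and-multiply:
  44 = 32 + 8 + 4 (binary 101100)
  Repeated squaring mod 89: 32^1 = 32, 32^2 = 45, 32^4 = 67, 32^8 = 39, 32^16 = 8, 32^32 = 64
  32^44 = 32^32 * 32^8 * 32^4 = 64 * 39 * 67 mod 89
    64 * 39 = 2496 = 4 mod 89
    4 * 67 = 268 = 1 mod 89
  32^44 = 1 mod 89
Result 1: 32 is a quadratic residue mod 89.
32^44 mod 89 = 1

1


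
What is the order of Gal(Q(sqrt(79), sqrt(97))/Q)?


The 2 square roots of distinct primes are multiplicatively independent over Q,
so [K:Q] = 2^2 and Gal(K/Q) is isomorphic to (Z/2Z)^2.
|Gal| = 2^2 = 4

4


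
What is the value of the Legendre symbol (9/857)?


p = 857 is prime, so compute (9/857) with the reciprocity algorithm (Jacobi-symbol steps: pull out 2s via (2/n), flip via reciprocity, reduce):
  reciprocity: (9/857) -> +(857/9)
  reduce: (2/9)
  pull out 2: (2/9) = +1  (since 9 mod 8 = 1)
  (1/9) = 1
Product of signs = 1
(9/857) = 1

1


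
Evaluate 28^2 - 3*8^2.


x^2 - d*y^2
= 28^2 - 3*8^2
= 784 - 192
= 592

592


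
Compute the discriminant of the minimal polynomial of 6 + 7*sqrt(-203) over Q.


The element 6 + 7*sqrt(-203) has minimal polynomial:
x^2 - 12*x + 9983
Discriminant = (-12)^2 - 4*(9983)
= 144 - 39932
= -39788

-39788


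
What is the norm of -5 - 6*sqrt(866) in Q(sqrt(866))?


N(a + b*sqrt(d)) = a^2 - d*b^2
= (-5)^2 - (866)*(-6)^2
= 25 - 31176
= -31151

-31151


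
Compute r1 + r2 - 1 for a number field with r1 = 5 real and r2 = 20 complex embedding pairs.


By Dirichlet's unit theorem:
rank = r1 + r2 - 1
= 5 + 20 - 1
= 24

24


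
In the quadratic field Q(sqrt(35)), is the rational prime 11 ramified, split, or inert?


K = Q(sqrt(35)). Since d mod 4 = 3, disc(K) = 140.
Check p | disc: 140 mod 11 = 8.
p does not divide disc. Compute Legendre symbol (d/p):
2^((11-1)/2) mod 11 = -1
(d/p) = -1, so p is inert: (p) stays prime with e=1, f=2, g=1.
Therefore p is inert.

inert


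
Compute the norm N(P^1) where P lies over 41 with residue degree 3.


N(P^a) = p^(a*f)
= 41^(1*3)
= 41^3
= 68921

68921


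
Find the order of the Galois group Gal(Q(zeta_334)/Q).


|Gal(Q(zeta_334)/Q)| = phi(334)
= 166

166


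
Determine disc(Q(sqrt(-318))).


For K = Q(sqrt(d)) with d squarefree: disc(K) = d if d = 1 mod 4, and disc(K) = 4d if d = 2 or 3 mod 4.
Here d = -318, and d mod 4 = 2.
d = 2 mod 4, not 1 (O_K = Z[sqrt(d)]), so disc(K) = 4d = 4 * (-318) = -1272

-1272


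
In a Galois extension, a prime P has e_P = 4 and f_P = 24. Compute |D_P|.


|D_P| = e * f
= 4 * 24
= 96

96


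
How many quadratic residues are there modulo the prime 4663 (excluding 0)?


For prime p, the number of non-zero quadratic residues is (p-1)/2.
= (4663-1)/2
= 2331

2331


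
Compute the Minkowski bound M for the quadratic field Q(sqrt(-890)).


d = -890, d mod 4 = 2, so disc(K) = 4d = -3560; |disc(K)| = 3560
Imaginary quadratic field, so n = 2, s = r2 = 1, r1 = 0
M = (n!/n^n) * (4/pi)^s * sqrt(|disc(K)|) = (2!/2^2) * (4/pi)^1 * sqrt(3560)
= 0.5 * 1.273240 * 59.665736
= 37.9844

37.9844


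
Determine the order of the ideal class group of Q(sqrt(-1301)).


K = Q(sqrt(-1301)). d mod 4 = 3, so D = disc(K) = 4d = -5204
h(K) equals the number of primitive reduced positive-definite forms (a, b, c) = a*x^2 + b*x*y + c*y^2 with b^2 - 4ac = D,
where reduced means |b| <= a <= c, with b >= 0 whenever |b| = a or a = c, and primitive means gcd(a, b, c) = 1.
Reduced forces 3a^2 <= |D| = 5204, so 1 <= a <= 41; b must have the parity of D, and c = (b^2 - D)/(4a) must be an integer >= a.
Enumerate a = 1..41, b in [-a, a]:
  a=1: (1, 0, 1301)  [1]
  a=2: (2, 2, 651)  [1]
  a=3: (3, -2, 434), (3, 2, 434)  [2]
  a=4: none
  a=5: (5, -4, 261), (5, 4, 261)  [2]
  a=6: (6, -2, 217), (6, 2, 217)  [2]
  a=7: (7, -2, 186), (7, 2, 186)  [2]
  a=8: none
  a=9: (9, -4, 145), (9, 4, 145)  [2]
  a=10: (10, -6, 131), (10, 6, 131)  [2]
  a=11..12: none
  a=13: (13, -10, 102), (13, 10, 102)  [2]
  a=14: (14, -2, 93), (14, 2, 93)  [2]
  a=15: (15, -14, 90), (15, -4, 87), (15, 4, 87), (15, 14, 90)  [4]
  a=16: none
  a=17: (17, -10, 78), (17, 10, 78)  [2]
  a=18: (18, -14, 75), (18, 14, 75)  [2]
  a=19..20: none
  a=21: (21, -16, 65), (21, -2, 62), (21, 2, 62), (21, 16, 65)  [4]
  a=22..24: none
  a=25: (25, -14, 54), (25, 14, 54)  [2]
  a=26: (26, -10, 51), (26, 10, 51)  [2]
  a=27: (27, -14, 50), (27, 14, 50)  [2]
  a=28: none
  a=29: (29, -4, 45), (29, 4, 45)  [2]
  a=30: (30, -26, 49), (30, -14, 45), (30, 14, 45), (30, 26, 49)  [4]
  a=31: (31, -2, 42), (31, 2, 42)  [2]
  a=32..33: none
  a=34: (34, -10, 39), (34, 10, 39)  [2]
  a=35: (35, -26, 42), (35, -16, 39), (35, 16, 39), (35, 26, 42)  [4]
  a=36..41: none
Total reduced forms: 1 + 1 + 2 + 2 + 2 + 2 + 2 + 2 + 2 + 2 + 4 + 2 + 2 + 4 + 2 + 2 + 2 + 2 + 4 + 2 + 2 + 4 = 50
h = 50

50


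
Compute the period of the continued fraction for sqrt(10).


Run the CF algorithm for sqrt(10).
a_0 = floor(sqrt(10)) = 3; set m_0=0, q_0=1.
Recurrence: m' = q*a - m,  q' = (d - m'^2)/q,  a' = floor((a_0 + m')/q').
  step 1: m=3, q=1, a=6
a_1 = 2*a_0 = 6, so the period closes here.
sqrt(10) = [3; 6]
Period length = 1

1


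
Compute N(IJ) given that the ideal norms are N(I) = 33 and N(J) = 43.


N(IJ) = N(I) * N(J)
= 33 * 43
= 1419

1419


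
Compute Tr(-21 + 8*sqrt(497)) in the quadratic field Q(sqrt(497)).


Tr(a + b*sqrt(d)) = (a + b*sqrt(d)) + (a - b*sqrt(d)) = 2a
= 2 * (-21)
= -42

-42


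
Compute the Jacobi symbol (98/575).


Compute (98/575) via quadratic reciprocity:
  pull out 2: (2/575) = +1  (since 575 mod 8 = 7)
  reciprocity: (49/575) -> +(575/49)
  reduce: (36/49)
  pull out 2: (2/49) = +1  (since 49 mod 8 = 1)
  pull out 2: (2/49) = +1  (since 49 mod 8 = 1)
  reciprocity: (9/49) -> +(49/9)
  reduce: (4/9)
  pull out 2: (2/9) = +1  (since 9 mod 8 = 1)
  pull out 2: (2/9) = +1  (since 9 mod 8 = 1)
  (1/9) = 1
Product of signs = 1

1


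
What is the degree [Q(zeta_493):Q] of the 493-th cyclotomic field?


The degree equals Euler's totient phi(493).
493 = 17 * 29
phi(493) = 448

448


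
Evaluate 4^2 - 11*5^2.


x^2 - d*y^2
= 4^2 - 11*5^2
= 16 - 275
= -259

-259


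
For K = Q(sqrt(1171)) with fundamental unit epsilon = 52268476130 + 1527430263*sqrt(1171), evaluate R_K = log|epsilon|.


epsilon = 52268476130 + 1527430263*sqrt(1171)
= 1.0454e+11
R = ln(1.0454e+11)
= 25.3728

25.3728


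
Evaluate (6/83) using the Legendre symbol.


p = 83 is prime, so compute (6/83) with the reciprocity algorithm (Jacobi-symbol steps: pull out 2s via (2/n), flip via reciprocity, reduce):
  pull out 2: (2/83) = -1  (since 83 mod 8 = 3)
  reciprocity: (3/83) -> -(83/3)
  reduce: (2/3)
  pull out 2: (2/3) = -1  (since 3 mod 8 = 3)
  (1/3) = 1
Product of signs = -1
(6/83) = -1

-1


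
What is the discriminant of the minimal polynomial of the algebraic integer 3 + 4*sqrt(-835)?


The element 3 + 4*sqrt(-835) has minimal polynomial:
x^2 - 6*x + 13369
Discriminant = (-6)^2 - 4*(13369)
= 36 - 53476
= -53440

-53440


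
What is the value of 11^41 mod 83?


p = 83 is prime and the exponent is (p-1)/2 = 41, so by Euler's criterion 11^41 = (11/83) = +1 or -1 mod 83.
Compute by square-and-multiply:
  41 = 32 + 8 + 1 (binary 101001)
  Repeated squaring mod 83: 11^1 = 11, 11^2 = 38, 11^4 = 33, 11^8 = 10, 11^16 = 17, 11^32 = 40
  11^41 = 11^32 * 11^8 * 11^1 = 40 * 10 * 11 mod 83
    40 * 10 = 400 = 68 mod 83
    68 * 11 = 748 = 1 mod 83
  11^41 = 1 mod 83
Result 1: 11 is a quadratic residue mod 83.
11^41 mod 83 = 1

1


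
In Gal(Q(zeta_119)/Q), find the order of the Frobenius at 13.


The Frobenius at p in Gal(Q(zeta_n)/Q) = (Z/nZ)* is the class of p, so its order is ord_119(13), the smallest k >= 1 with 13^k = 1 mod 119.
n = 119 = 7 * 17, phi(119) = 96; the order divides phi(n).
Divisors of 96: 1, 2, 3, 4, 6, 8, 12, 16, 24, 32, 48, 96
Repeated squaring mod 119: 13^1 = 13, 13^2 = 50, 13^4 = 1, 13^8 = 1, 13^16 = 1, 13^32 = 1, 13^64 = 1
Test divisors in increasing order:
  k=1: 13^1 = 13 mod 119
  k=2: 13^2 = 50 mod 119
  k=3: 13^3 = 50 * 13 = 55 mod 119
  k=4: 13^4 = 1 mod 119  <- first divisor giving 1
Order = 4

4


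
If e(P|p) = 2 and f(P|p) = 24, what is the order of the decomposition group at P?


|D_P| = e * f
= 2 * 24
= 48

48


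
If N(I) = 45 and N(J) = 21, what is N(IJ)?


N(IJ) = N(I) * N(J)
= 45 * 21
= 945

945


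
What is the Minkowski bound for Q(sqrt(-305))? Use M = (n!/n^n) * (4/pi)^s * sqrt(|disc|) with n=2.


d = -305, d mod 4 = 3, so disc(K) = 4d = -1220; |disc(K)| = 1220
Imaginary quadratic field, so n = 2, s = r2 = 1, r1 = 0
M = (n!/n^n) * (4/pi)^s * sqrt(|disc(K)|) = (2!/2^2) * (4/pi)^1 * sqrt(1220)
= 0.5 * 1.273240 * 34.928498
= 22.2362

22.2362


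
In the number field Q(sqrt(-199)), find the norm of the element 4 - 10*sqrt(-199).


N(a + b*sqrt(d)) = a^2 - d*b^2
= (4)^2 - (-199)*(-10)^2
= 16 + 19900
= 19916

19916


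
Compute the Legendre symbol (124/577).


p = 577 is prime, so compute (124/577) with the reciprocity algorithm (Jacobi-symbol steps: pull out 2s via (2/n), flip via reciprocity, reduce):
  pull out 2: (2/577) = +1  (since 577 mod 8 = 1)
  pull out 2: (2/577) = +1  (since 577 mod 8 = 1)
  reciprocity: (31/577) -> +(577/31)
  reduce: (19/31)
  reciprocity: (19/31) -> -(31/19)
  reduce: (12/19)
  pull out 2: (2/19) = -1  (since 19 mod 8 = 3)
  pull out 2: (2/19) = -1  (since 19 mod 8 = 3)
  reciprocity: (3/19) -> -(19/3)
  reduce: (1/3)
  (1/3) = 1
Product of signs = 1
(124/577) = 1

1


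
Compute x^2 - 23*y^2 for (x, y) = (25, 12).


x^2 - d*y^2
= 25^2 - 23*12^2
= 625 - 3312
= -2687

-2687


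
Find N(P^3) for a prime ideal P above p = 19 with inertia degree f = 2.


N(P^a) = p^(a*f)
= 19^(3*2)
= 19^6
= 47045881

47045881


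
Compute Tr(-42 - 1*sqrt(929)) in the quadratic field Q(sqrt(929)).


Tr(a + b*sqrt(d)) = (a + b*sqrt(d)) + (a - b*sqrt(d)) = 2a
= 2 * (-42)
= -84

-84


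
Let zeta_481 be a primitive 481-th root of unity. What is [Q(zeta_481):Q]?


The degree equals Euler's totient phi(481).
481 = 13 * 37
phi(481) = 432

432


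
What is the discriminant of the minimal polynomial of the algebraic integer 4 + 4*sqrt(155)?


The element 4 + 4*sqrt(155) has minimal polynomial:
x^2 - 8*x - 2464
Discriminant = (-8)^2 - 4*(-2464)
= 64 + 9856
= 9920

9920


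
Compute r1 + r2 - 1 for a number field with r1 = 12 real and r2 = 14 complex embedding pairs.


By Dirichlet's unit theorem:
rank = r1 + r2 - 1
= 12 + 14 - 1
= 25

25


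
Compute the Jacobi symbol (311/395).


Compute (311/395) via quadratic reciprocity:
  reciprocity: (311/395) -> -(395/311)
  reduce: (84/311)
  pull out 2: (2/311) = +1  (since 311 mod 8 = 7)
  pull out 2: (2/311) = +1  (since 311 mod 8 = 7)
  reciprocity: (21/311) -> +(311/21)
  reduce: (17/21)
  reciprocity: (17/21) -> +(21/17)
  reduce: (4/17)
  pull out 2: (2/17) = +1  (since 17 mod 8 = 1)
  pull out 2: (2/17) = +1  (since 17 mod 8 = 1)
  (1/17) = 1
Product of signs = -1

-1


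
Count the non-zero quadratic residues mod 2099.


For prime p, the number of non-zero quadratic residues is (p-1)/2.
= (2099-1)/2
= 1049

1049


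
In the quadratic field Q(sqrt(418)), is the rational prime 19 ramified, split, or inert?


K = Q(sqrt(418)). Since d mod 4 = 2, disc(K) = 1672.
Check p | disc: 1672 mod 19 = 0.
p divides disc, so p ramifies: (p) = P^2 with e=2, f=1, g=1.
Therefore p is ramified.

ramified


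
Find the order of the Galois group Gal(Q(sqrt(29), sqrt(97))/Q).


The 2 square roots of distinct primes are multiplicatively independent over Q,
so [K:Q] = 2^2 and Gal(K/Q) is isomorphic to (Z/2Z)^2.
|Gal| = 2^2 = 4

4


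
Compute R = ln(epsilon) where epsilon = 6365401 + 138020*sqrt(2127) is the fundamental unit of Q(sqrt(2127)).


epsilon = 6365401 + 138020*sqrt(2127)
= 1.2731e+07
R = ln(1.2731e+07)
= 16.3595

16.3595


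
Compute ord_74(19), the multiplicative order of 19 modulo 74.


We want ord_74(19), the smallest k >= 1 with 19^k = 1 mod 74.
n = 74 = 2 * 37, phi(74) = 36; the order divides phi(n).
Divisors of 36: 1, 2, 3, 4, 6, 9, 12, 18, 36
Repeated squaring mod 74: 19^1 = 19, 19^2 = 65, 19^4 = 7, 19^8 = 49, 19^16 = 33, 19^32 = 53
Test divisors in increasing order:
  k=1: 19^1 = 19 mod 74
  k=2: 19^2 = 65 mod 74
  k=3: 19^3 = 65 * 19 = 51 mod 74
  k=4: 19^4 = 7 mod 74
  k=6: 19^6 = 7 * 65 = 11 mod 74
  k=9: 19^9 = 49 * 19 = 43 mod 74
  k=12: 19^12 = 49 * 7 = 47 mod 74
  k=18: 19^18 = 33 * 65 = 73 mod 74
  k=36: 19^36 = 53 * 7 = 1 mod 74  <- first divisor giving 1
Order = 36

36


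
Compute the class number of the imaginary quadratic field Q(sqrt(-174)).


K = Q(sqrt(-174)). d mod 4 = 2, so D = disc(K) = 4d = -696
h(K) equals the number of primitive reduced positive-definite forms (a, b, c) = a*x^2 + b*x*y + c*y^2 with b^2 - 4ac = D,
where reduced means |b| <= a <= c, with b >= 0 whenever |b| = a or a = c, and primitive means gcd(a, b, c) = 1.
Reduced forces 3a^2 <= |D| = 696, so 1 <= a <= 15; b must have the parity of D, and c = (b^2 - D)/(4a) must be an integer >= a.
Enumerate a = 1..15, b in [-a, a]:
  a=1: (1, 0, 174)  [1]
  a=2: (2, 0, 87)  [1]
  a=3: (3, 0, 58)  [1]
  a=4: none
  a=5: (5, -2, 35), (5, 2, 35)  [2]
  a=6: (6, 0, 29)  [1]
  a=7: (7, -2, 25), (7, 2, 25)  [2]
  a=8..9: none
  a=10: (10, -8, 19), (10, 8, 19)  [2]
  a=11..13: none
  a=14: (14, -12, 15), (14, 12, 15)  [2]
  a=15: none
Total reduced forms: 1 + 1 + 1 + 2 + 1 + 2 + 2 + 2 = 12
h = 12

12


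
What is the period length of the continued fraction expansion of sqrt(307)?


Run the CF algorithm for sqrt(307).
a_0 = floor(sqrt(307)) = 17; set m_0=0, q_0=1.
Recurrence: m' = q*a - m,  q' = (d - m'^2)/q,  a' = floor((a_0 + m')/q').
  step 1: m=17, q=18, a=1
  step 2: m=1, q=17, a=1
  step 3: m=16, q=3, a=11
  step 4: m=17, q=6, a=5
  step 5: m=13, q=23, a=1
  step 6: m=10, q=9, a=3
  step 7: m=17, q=2, a=17
  step 8: m=17, q=9, a=3
  step 9: m=10, q=23, a=1
  step 10: m=13, q=6, a=5
  step 11: m=17, q=3, a=11
  step 12: m=16, q=17, a=1
  step 13: m=1, q=18, a=1
  step 14: m=17, q=1, a=34
a_14 = 2*a_0 = 34, so the period closes here.
sqrt(307) = [17; 1, 1, 11, 5, 1, 3, 17, 3, 1, 5, 11, 1, 1, 34]
Period length = 14

14


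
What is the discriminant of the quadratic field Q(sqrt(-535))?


For K = Q(sqrt(d)) with d squarefree: disc(K) = d if d = 1 mod 4, and disc(K) = 4d if d = 2 or 3 mod 4.
Here d = -535, and d mod 4 = 1.
d = 1 mod 4 (O_K = Z[(1+sqrt(d))/2]), so disc(K) = d = -535

-535


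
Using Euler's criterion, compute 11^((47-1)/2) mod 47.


p = 47 is prime and the exponent is (p-1)/2 = 23, so by Euler's criterion 11^23 = (11/47) = +1 or -1 mod 47.
Compute by square-and-multiply:
  23 = 16 + 4 + 2 + 1 (binary 10111)
  Repeated squaring mod 47: 11^1 = 11, 11^2 = 27, 11^4 = 24, 11^8 = 12, 11^16 = 3
  11^23 = 11^16 * 11^4 * 11^2 * 11^1 = 3 * 24 * 27 * 11 mod 47
    3 * 24 = 72 = 25 mod 47
    25 * 27 = 675 = 17 mod 47
    17 * 11 = 187 = 46 mod 47
  11^23 = 46 mod 47
Result 46 = p - 1 = -1 mod 47: 11 is a quadratic non-residue mod 47. As a residue in [0, p-1] the value is 46.
11^23 mod 47 = 46

46


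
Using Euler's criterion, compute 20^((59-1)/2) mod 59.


p = 59 is prime and the exponent is (p-1)/2 = 29, so by Euler's criterion 20^29 = (20/59) = +1 or -1 mod 59.
Compute by square-and-multiply:
  29 = 16 + 8 + 4 + 1 (binary 11101)
  Repeated squaring mod 59: 20^1 = 20, 20^2 = 46, 20^4 = 51, 20^8 = 5, 20^16 = 25
  20^29 = 20^16 * 20^8 * 20^4 * 20^1 = 25 * 5 * 51 * 20 mod 59
    25 * 5 = 125 = 7 mod 59
    7 * 51 = 357 = 3 mod 59
    3 * 20 = 60 = 1 mod 59
  20^29 = 1 mod 59
Result 1: 20 is a quadratic residue mod 59.
20^29 mod 59 = 1

1


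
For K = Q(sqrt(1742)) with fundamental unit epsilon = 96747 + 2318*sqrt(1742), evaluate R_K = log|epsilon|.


epsilon = 96747 + 2318*sqrt(1742)
= 193494.0000
R = ln(193494.0000)
= 12.1730

12.1730


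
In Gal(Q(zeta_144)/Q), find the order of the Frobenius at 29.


The Frobenius at p in Gal(Q(zeta_n)/Q) = (Z/nZ)* is the class of p, so its order is ord_144(29), the smallest k >= 1 with 29^k = 1 mod 144.
n = 144 = 2^4 * 3^2, phi(144) = 48; the order divides phi(n).
Divisors of 48: 1, 2, 3, 4, 6, 8, 12, 16, 24, 48
Repeated squaring mod 144: 29^1 = 29, 29^2 = 121, 29^4 = 97, 29^8 = 49, 29^16 = 97, 29^32 = 49
Test divisors in increasing order:
  k=1: 29^1 = 29 mod 144
  k=2: 29^2 = 121 mod 144
  k=3: 29^3 = 121 * 29 = 53 mod 144
  k=4: 29^4 = 97 mod 144
  k=6: 29^6 = 97 * 121 = 73 mod 144
  k=8: 29^8 = 49 mod 144
  k=12: 29^12 = 49 * 97 = 1 mod 144  <- first divisor giving 1
Order = 12

12


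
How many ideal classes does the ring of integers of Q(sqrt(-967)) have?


K = Q(sqrt(-967)). d mod 4 = 1, so D = disc(K) = d = -967
h(K) equals the number of primitive reduced positive-definite forms (a, b, c) = a*x^2 + b*x*y + c*y^2 with b^2 - 4ac = D,
where reduced means |b| <= a <= c, with b >= 0 whenever |b| = a or a = c, and primitive means gcd(a, b, c) = 1.
Reduced forces 3a^2 <= |D| = 967, so 1 <= a <= 17; b must have the parity of D, and c = (b^2 - D)/(4a) must be an integer >= a.
Enumerate a = 1..17, b in [-a, a]:
  a=1: (1, 1, 242)  [1]
  a=2: (2, -1, 121), (2, 1, 121)  [2]
  a=3: none
  a=4: (4, -3, 61), (4, 3, 61)  [2]
  a=5..7: none
  a=8: (8, -5, 31), (8, 5, 31)  [2]
  a=9..10: none
  a=11: (11, -1, 22), (11, 1, 22)  [2]
  a=12..15: none
  a=16: (16, -11, 17), (16, 11, 17)  [2]
  a=17: none
Total reduced forms: 1 + 2 + 2 + 2 + 2 + 2 = 11
h = 11

11


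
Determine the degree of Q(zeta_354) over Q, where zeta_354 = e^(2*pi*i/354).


The degree equals Euler's totient phi(354).
354 = 2 * 3 * 59
phi(354) = 116

116


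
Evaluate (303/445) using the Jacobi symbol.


Compute (303/445) via quadratic reciprocity:
  reciprocity: (303/445) -> +(445/303)
  reduce: (142/303)
  pull out 2: (2/303) = +1  (since 303 mod 8 = 7)
  reciprocity: (71/303) -> -(303/71)
  reduce: (19/71)
  reciprocity: (19/71) -> -(71/19)
  reduce: (14/19)
  pull out 2: (2/19) = -1  (since 19 mod 8 = 3)
  reciprocity: (7/19) -> -(19/7)
  reduce: (5/7)
  reciprocity: (5/7) -> +(7/5)
  reduce: (2/5)
  pull out 2: (2/5) = -1  (since 5 mod 8 = 5)
  (1/5) = 1
Product of signs = -1

-1


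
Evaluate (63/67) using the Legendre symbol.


p = 67 is prime, so compute (63/67) with the reciprocity algorithm (Jacobi-symbol steps: pull out 2s via (2/n), flip via reciprocity, reduce):
  reciprocity: (63/67) -> -(67/63)
  reduce: (4/63)
  pull out 2: (2/63) = +1  (since 63 mod 8 = 7)
  pull out 2: (2/63) = +1  (since 63 mod 8 = 7)
  (1/63) = 1
Product of signs = -1
(63/67) = -1

-1


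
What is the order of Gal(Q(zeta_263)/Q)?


|Gal(Q(zeta_263)/Q)| = phi(263)
= 262

262


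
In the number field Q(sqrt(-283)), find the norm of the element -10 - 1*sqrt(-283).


N(a + b*sqrt(d)) = a^2 - d*b^2
= (-10)^2 - (-283)*(-1)^2
= 100 + 283
= 383

383


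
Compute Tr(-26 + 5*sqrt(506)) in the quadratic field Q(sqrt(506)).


Tr(a + b*sqrt(d)) = (a + b*sqrt(d)) + (a - b*sqrt(d)) = 2a
= 2 * (-26)
= -52

-52


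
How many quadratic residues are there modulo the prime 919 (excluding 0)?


For prime p, the number of non-zero quadratic residues is (p-1)/2.
= (919-1)/2
= 459

459


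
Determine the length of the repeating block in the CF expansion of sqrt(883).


Run the CF algorithm for sqrt(883).
a_0 = floor(sqrt(883)) = 29; set m_0=0, q_0=1.
Recurrence: m' = q*a - m,  q' = (d - m'^2)/q,  a' = floor((a_0 + m')/q').
  step 1: m=29, q=42, a=1
  step 2: m=13, q=17, a=2
  step 3: m=21, q=26, a=1
  step 4: m=5, q=33, a=1
  step 5: m=28, q=3, a=19
  step 6: m=29, q=14, a=4
  step 7: m=27, q=11, a=5
  step 8: m=28, q=9, a=6
  step 9: m=26, q=23, a=2
  step 10: m=20, q=21, a=2
  step 11: m=22, q=19, a=2
  step 12: m=16, q=33, a=1
  step 13: m=17, q=18, a=2
  step 14: m=19, q=29, a=1
  step 15: m=10, q=27, a=1
  step 16: m=17, q=22, a=2
  step 17: m=27, q=7, a=8
  step 18: m=29, q=6, a=9
  step 19: m=25, q=43, a=1
  step 20: m=18, q=13, a=3
  step 21: m=21, q=34, a=1
  step 22: m=13, q=21, a=2
  step 23: m=29, q=2, a=29
  step 24: m=29, q=21, a=2
  step 25: m=13, q=34, a=1
  step 26: m=21, q=13, a=3
  step 27: m=18, q=43, a=1
  step 28: m=25, q=6, a=9
  step 29: m=29, q=7, a=8
  step 30: m=27, q=22, a=2
  step 31: m=17, q=27, a=1
  step 32: m=10, q=29, a=1
  step 33: m=19, q=18, a=2
  step 34: m=17, q=33, a=1
  step 35: m=16, q=19, a=2
  step 36: m=22, q=21, a=2
  step 37: m=20, q=23, a=2
  step 38: m=26, q=9, a=6
  step 39: m=28, q=11, a=5
  step 40: m=27, q=14, a=4
  step 41: m=29, q=3, a=19
  step 42: m=28, q=33, a=1
  step 43: m=5, q=26, a=1
  step 44: m=21, q=17, a=2
  step 45: m=13, q=42, a=1
  step 46: m=29, q=1, a=58
a_46 = 2*a_0 = 58, so the period closes here.
sqrt(883) = [29; 1, 2, 1, 1, 19, 4, 5, 6, 2, 2, 2, 1, 2, 1, 1, 2, 8, 9, 1, 3, 1, 2, 29, 2, 1, 3, 1, 9, 8, 2, 1, 1, 2, 1, 2, 2, 2, 6, 5, 4, 19, 1, 1, 2, 1, 58]
Period length = 46

46


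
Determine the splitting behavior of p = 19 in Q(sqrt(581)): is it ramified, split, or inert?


K = Q(sqrt(581)). Since d mod 4 = 1, disc(K) = 581.
Check p | disc: 581 mod 19 = 11.
p does not divide disc. Compute Legendre symbol (d/p):
11^((19-1)/2) mod 19 = 1
(d/p) = 1, so p splits: (p) = P*P' with e=1, f=1, g=2.
Therefore p is split.

split


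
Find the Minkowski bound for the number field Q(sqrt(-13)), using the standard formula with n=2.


d = -13, d mod 4 = 3, so disc(K) = 4d = -52; |disc(K)| = 52
Imaginary quadratic field, so n = 2, s = r2 = 1, r1 = 0
M = (n!/n^n) * (4/pi)^s * sqrt(|disc(K)|) = (2!/2^2) * (4/pi)^1 * sqrt(52)
= 0.5 * 1.273240 * 7.211103
= 4.5907

4.5907


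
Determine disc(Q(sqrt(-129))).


For K = Q(sqrt(d)) with d squarefree: disc(K) = d if d = 1 mod 4, and disc(K) = 4d if d = 2 or 3 mod 4.
Here d = -129, and d mod 4 = 3.
d = 3 mod 4, not 1 (O_K = Z[sqrt(d)]), so disc(K) = 4d = 4 * (-129) = -516

-516


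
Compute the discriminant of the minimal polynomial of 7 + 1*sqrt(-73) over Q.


The element 7 + 1*sqrt(-73) has minimal polynomial:
x^2 - 14*x + 122
Discriminant = (-14)^2 - 4*(122)
= 196 - 488
= -292

-292


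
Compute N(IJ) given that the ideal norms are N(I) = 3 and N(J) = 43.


N(IJ) = N(I) * N(J)
= 3 * 43
= 129

129


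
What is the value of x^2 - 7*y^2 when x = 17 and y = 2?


x^2 - d*y^2
= 17^2 - 7*2^2
= 289 - 28
= 261

261


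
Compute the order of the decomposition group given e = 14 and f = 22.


|D_P| = e * f
= 14 * 22
= 308

308


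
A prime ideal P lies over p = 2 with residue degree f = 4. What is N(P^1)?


N(P^a) = p^(a*f)
= 2^(1*4)
= 2^4
= 16

16


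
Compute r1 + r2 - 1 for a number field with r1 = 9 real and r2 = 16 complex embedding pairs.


By Dirichlet's unit theorem:
rank = r1 + r2 - 1
= 9 + 16 - 1
= 24

24


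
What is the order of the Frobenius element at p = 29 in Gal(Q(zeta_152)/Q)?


The Frobenius at p in Gal(Q(zeta_n)/Q) = (Z/nZ)* is the class of p, so its order is ord_152(29), the smallest k >= 1 with 29^k = 1 mod 152.
n = 152 = 2^3 * 19, phi(152) = 72; the order divides phi(n).
Divisors of 72: 1, 2, 3, 4, 6, 8, 9, 12, 18, 24, 36, 72
Repeated squaring mod 152: 29^1 = 29, 29^2 = 81, 29^4 = 25, 29^8 = 17, 29^16 = 137, 29^32 = 73, 29^64 = 9
Test divisors in increasing order:
  k=1: 29^1 = 29 mod 152
  k=2: 29^2 = 81 mod 152
  k=3: 29^3 = 81 * 29 = 69 mod 152
  k=4: 29^4 = 25 mod 152
  k=6: 29^6 = 25 * 81 = 49 mod 152
  k=8: 29^8 = 17 mod 152
  k=9: 29^9 = 17 * 29 = 37 mod 152
  k=12: 29^12 = 17 * 25 = 121 mod 152
  k=18: 29^18 = 137 * 81 = 1 mod 152  <- first divisor giving 1
Order = 18

18


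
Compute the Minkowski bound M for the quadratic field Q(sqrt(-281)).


d = -281, d mod 4 = 3, so disc(K) = 4d = -1124; |disc(K)| = 1124
Imaginary quadratic field, so n = 2, s = r2 = 1, r1 = 0
M = (n!/n^n) * (4/pi)^s * sqrt(|disc(K)|) = (2!/2^2) * (4/pi)^1 * sqrt(1124)
= 0.5 * 1.273240 * 33.526109
= 21.3434

21.3434


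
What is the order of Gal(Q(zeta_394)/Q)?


|Gal(Q(zeta_394)/Q)| = phi(394)
= 196

196


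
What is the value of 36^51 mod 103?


p = 103 is prime and the exponent is (p-1)/2 = 51, so by Euler's criterion 36^51 = (36/103) = +1 or -1 mod 103.
Compute by square-and-multiply:
  51 = 32 + 16 + 2 + 1 (binary 110011)
  Repeated squaring mod 103: 36^1 = 36, 36^2 = 60, 36^4 = 98, 36^8 = 25, 36^16 = 7, 36^32 = 49
  36^51 = 36^32 * 36^16 * 36^2 * 36^1 = 49 * 7 * 60 * 36 mod 103
    49 * 7 = 343 = 34 mod 103
    34 * 60 = 2040 = 83 mod 103
    83 * 36 = 2988 = 1 mod 103
  36^51 = 1 mod 103
Result 1: 36 is a quadratic residue mod 103.
36^51 mod 103 = 1

1


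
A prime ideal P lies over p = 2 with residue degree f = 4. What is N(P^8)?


N(P^a) = p^(a*f)
= 2^(8*4)
= 2^32
= 4294967296

4294967296


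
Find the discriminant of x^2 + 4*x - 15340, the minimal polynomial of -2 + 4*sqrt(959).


The element -2 + 4*sqrt(959) has minimal polynomial:
x^2 + 4*x - 15340
Discriminant = (4)^2 - 4*(-15340)
= 16 + 61360
= 61376

61376


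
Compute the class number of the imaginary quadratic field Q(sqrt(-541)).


K = Q(sqrt(-541)). d mod 4 = 3, so D = disc(K) = 4d = -2164
h(K) equals the number of primitive reduced positive-definite forms (a, b, c) = a*x^2 + b*x*y + c*y^2 with b^2 - 4ac = D,
where reduced means |b| <= a <= c, with b >= 0 whenever |b| = a or a = c, and primitive means gcd(a, b, c) = 1.
Reduced forces 3a^2 <= |D| = 2164, so 1 <= a <= 26; b must have the parity of D, and c = (b^2 - D)/(4a) must be an integer >= a.
Enumerate a = 1..26, b in [-a, a]:
  a=1: (1, 0, 541)  [1]
  a=2: (2, 2, 271)  [1]
  a=3..4: none
  a=5: (5, -4, 109), (5, 4, 109)  [2]
  a=6..9: none
  a=10: (10, -6, 55), (10, 6, 55)  [2]
  a=11: (11, -6, 50), (11, 6, 50)  [2]
  a=12..21: none
  a=22: (22, -6, 25), (22, 6, 25)  [2]
  a=23..26: none
Total reduced forms: 1 + 1 + 2 + 2 + 2 + 2 = 10
h = 10

10


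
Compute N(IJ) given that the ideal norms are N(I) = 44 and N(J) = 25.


N(IJ) = N(I) * N(J)
= 44 * 25
= 1100

1100


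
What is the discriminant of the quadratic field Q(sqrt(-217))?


For K = Q(sqrt(d)) with d squarefree: disc(K) = d if d = 1 mod 4, and disc(K) = 4d if d = 2 or 3 mod 4.
Here d = -217, and d mod 4 = 3.
d = 3 mod 4, not 1 (O_K = Z[sqrt(d)]), so disc(K) = 4d = 4 * (-217) = -868

-868
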